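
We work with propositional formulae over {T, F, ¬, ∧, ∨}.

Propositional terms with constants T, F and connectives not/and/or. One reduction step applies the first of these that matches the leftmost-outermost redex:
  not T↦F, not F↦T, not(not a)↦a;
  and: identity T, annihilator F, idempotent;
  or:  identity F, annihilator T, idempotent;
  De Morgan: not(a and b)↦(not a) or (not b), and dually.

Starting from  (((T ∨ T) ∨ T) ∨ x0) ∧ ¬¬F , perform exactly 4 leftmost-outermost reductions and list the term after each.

  start: (((T ∨ T) ∨ T) ∨ x0) ∧ ¬¬F
  step 1: (T ∨ x0) ∧ ¬¬F
  step 2: T ∧ ¬¬F
  step 3: ¬¬F
  step 4: F

Answer: after 4 steps: F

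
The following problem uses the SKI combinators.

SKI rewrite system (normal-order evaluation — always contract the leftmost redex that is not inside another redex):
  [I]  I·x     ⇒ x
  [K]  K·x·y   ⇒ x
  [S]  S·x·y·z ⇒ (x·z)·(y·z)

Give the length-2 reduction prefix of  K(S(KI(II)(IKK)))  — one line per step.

Answer: after 2 steps: K(S(IKK))

Reduction:
  start: K(S(KI(II)(IKK)))
  →1  K(S(I(IKK)))
  →2  K(S(IKK))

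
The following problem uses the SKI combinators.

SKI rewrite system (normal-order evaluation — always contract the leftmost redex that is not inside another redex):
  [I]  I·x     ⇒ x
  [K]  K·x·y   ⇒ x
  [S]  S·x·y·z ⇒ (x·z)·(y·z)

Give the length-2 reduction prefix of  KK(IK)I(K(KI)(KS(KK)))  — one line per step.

  start: KK(IK)I(K(KI)(KS(KK)))
  step 1: KI(K(KI)(KS(KK)))
  step 2: I

Answer: after 2 steps: I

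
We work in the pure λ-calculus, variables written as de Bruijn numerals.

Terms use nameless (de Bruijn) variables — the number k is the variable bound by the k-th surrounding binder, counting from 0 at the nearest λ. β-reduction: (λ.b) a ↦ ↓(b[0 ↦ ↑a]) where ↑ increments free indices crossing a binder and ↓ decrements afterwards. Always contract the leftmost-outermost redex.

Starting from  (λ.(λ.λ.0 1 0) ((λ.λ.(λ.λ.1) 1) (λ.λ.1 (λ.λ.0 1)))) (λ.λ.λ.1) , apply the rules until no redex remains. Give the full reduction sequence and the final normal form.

Answer: normal form = λ.0 (λ.λ.λ.λ.1 (λ.λ.0 1)) 0  (in 4 steps)

Working:
  start: (λ.(λ.λ.0 1 0) ((λ.λ.(λ.λ.1) 1) (λ.λ.1 (λ.λ.0 1)))) (λ.λ.λ.1)
  →1  (λ.λ.0 1 0) ((λ.λ.(λ.λ.1) 1) (λ.λ.1 (λ.λ.0 1)))
  →2  λ.0 ((λ.λ.(λ.λ.1) 1) (λ.λ.1 (λ.λ.0 1))) 0
  →3  λ.0 (λ.(λ.λ.1) (λ.λ.1 (λ.λ.0 1))) 0
  →4  λ.0 (λ.λ.λ.λ.1 (λ.λ.0 1)) 0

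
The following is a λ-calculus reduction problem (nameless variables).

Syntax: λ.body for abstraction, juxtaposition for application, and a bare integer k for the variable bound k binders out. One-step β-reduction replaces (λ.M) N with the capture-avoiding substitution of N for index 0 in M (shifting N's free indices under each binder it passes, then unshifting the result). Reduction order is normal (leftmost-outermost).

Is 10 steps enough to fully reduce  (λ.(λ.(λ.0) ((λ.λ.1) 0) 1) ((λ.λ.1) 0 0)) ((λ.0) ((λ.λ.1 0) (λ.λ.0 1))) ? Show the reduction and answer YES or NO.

Answer: YES — reaches normal form λ.λ.0 1 in 10 ≤ 10 steps

Derivation:
  start: (λ.(λ.(λ.0) ((λ.λ.1) 0) 1) ((λ.λ.1) 0 0)) ((λ.0) ((λ.λ.1 0) (λ.λ.0 1)))
  →1  (λ.(λ.0) ((λ.λ.1) 0) ((λ.0) ((λ.λ.1 0) (λ.λ.0 1)))) ((λ.λ.1) ((λ.0) ((λ.λ.1 0) (λ.λ.0 1))) ((λ.0) ((λ.λ.1 0) (λ.λ.0 1))))
  →2  (λ.0) ((λ.λ.1) ((λ.λ.1) ((λ.0) ((λ.λ.1 0) (λ.λ.0 1))) ((λ.0) ((λ.λ.1 0) (λ.λ.0 1))))) ((λ.0) ((λ.λ.1 0) (λ.λ.0 1)))
  →3  (λ.λ.1) ((λ.λ.1) ((λ.0) ((λ.λ.1 0) (λ.λ.0 1))) ((λ.0) ((λ.λ.1 0) (λ.λ.0 1)))) ((λ.0) ((λ.λ.1 0) (λ.λ.0 1)))
  →4  (λ.(λ.λ.1) ((λ.0) ((λ.λ.1 0) (λ.λ.0 1))) ((λ.0) ((λ.λ.1 0) (λ.λ.0 1)))) ((λ.0) ((λ.λ.1 0) (λ.λ.0 1)))
  →5  (λ.λ.1) ((λ.0) ((λ.λ.1 0) (λ.λ.0 1))) ((λ.0) ((λ.λ.1 0) (λ.λ.0 1)))
  →6  (λ.(λ.0) ((λ.λ.1 0) (λ.λ.0 1))) ((λ.0) ((λ.λ.1 0) (λ.λ.0 1)))
  →7  (λ.0) ((λ.λ.1 0) (λ.λ.0 1))
  →8  (λ.λ.1 0) (λ.λ.0 1)
  →9  λ.(λ.λ.0 1) 0
  →10  λ.λ.0 1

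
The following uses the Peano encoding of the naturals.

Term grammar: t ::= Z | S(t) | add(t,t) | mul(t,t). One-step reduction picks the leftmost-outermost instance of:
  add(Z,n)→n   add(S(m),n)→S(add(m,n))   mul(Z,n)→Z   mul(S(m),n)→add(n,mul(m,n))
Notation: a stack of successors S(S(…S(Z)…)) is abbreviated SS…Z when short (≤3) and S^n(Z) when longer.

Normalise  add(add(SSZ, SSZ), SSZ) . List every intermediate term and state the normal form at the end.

Answer: normal form = S^6(Z)  (in 8 steps)

Derivation:
  start: add(add(SSZ, SSZ), SSZ)
  [1] add(S(add(SZ, SSZ)), SSZ)
  [2] S(add(add(SZ, SSZ), SSZ))
  [3] S(add(S(add(Z, SSZ)), SSZ))
  [4] S(S(add(add(Z, SSZ), SSZ)))
  [5] S(S(add(SSZ, SSZ)))
  [6] S(S(S(add(SZ, SSZ))))
  [7] S(S(S(S(add(Z, SSZ)))))
  [8] S^6(Z)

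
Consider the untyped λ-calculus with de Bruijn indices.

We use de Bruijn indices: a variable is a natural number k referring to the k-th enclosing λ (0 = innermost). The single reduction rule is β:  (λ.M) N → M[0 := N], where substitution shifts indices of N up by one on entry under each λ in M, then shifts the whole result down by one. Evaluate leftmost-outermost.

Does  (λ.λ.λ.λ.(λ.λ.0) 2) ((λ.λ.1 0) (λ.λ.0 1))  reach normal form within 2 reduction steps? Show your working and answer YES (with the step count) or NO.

Answer: YES — reaches normal form λ.λ.λ.λ.0 in 2 ≤ 2 steps

Derivation:
  start: (λ.λ.λ.λ.(λ.λ.0) 2) ((λ.λ.1 0) (λ.λ.0 1))
  →1  λ.λ.λ.(λ.λ.0) 2
  →2  λ.λ.λ.λ.0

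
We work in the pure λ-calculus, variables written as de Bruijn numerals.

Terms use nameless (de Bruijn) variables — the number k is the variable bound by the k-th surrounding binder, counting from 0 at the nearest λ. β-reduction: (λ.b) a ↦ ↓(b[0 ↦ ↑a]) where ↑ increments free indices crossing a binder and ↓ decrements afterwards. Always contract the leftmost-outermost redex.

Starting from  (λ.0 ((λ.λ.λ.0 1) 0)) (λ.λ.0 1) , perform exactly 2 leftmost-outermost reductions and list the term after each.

  start: (λ.0 ((λ.λ.λ.0 1) 0)) (λ.λ.0 1)
  step 1: (λ.λ.0 1) ((λ.λ.λ.0 1) (λ.λ.0 1))
  step 2: λ.0 ((λ.λ.λ.0 1) (λ.λ.0 1))

Answer: after 2 steps: λ.0 ((λ.λ.λ.0 1) (λ.λ.0 1))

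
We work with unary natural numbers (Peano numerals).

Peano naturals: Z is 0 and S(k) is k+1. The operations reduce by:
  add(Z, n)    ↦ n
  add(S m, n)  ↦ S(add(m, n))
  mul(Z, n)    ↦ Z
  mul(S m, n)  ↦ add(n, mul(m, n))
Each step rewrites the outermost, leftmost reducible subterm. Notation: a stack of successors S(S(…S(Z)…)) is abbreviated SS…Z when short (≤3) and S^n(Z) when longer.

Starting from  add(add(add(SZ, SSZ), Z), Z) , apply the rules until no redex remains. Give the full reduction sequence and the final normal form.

Answer: normal form = SSSZ  (in 10 steps)

Derivation:
  start: add(add(add(SZ, SSZ), Z), Z)
  →1  add(add(S(add(Z, SSZ)), Z), Z)
  →2  add(S(add(add(Z, SSZ), Z)), Z)
  →3  S(add(add(add(Z, SSZ), Z), Z))
  →4  S(add(add(SSZ, Z), Z))
  →5  S(add(S(add(SZ, Z)), Z))
  →6  S(S(add(add(SZ, Z), Z)))
  →7  S(S(add(S(add(Z, Z)), Z)))
  →8  S(S(S(add(add(Z, Z), Z))))
  →9  S(S(S(add(Z, Z))))
  →10  SSSZ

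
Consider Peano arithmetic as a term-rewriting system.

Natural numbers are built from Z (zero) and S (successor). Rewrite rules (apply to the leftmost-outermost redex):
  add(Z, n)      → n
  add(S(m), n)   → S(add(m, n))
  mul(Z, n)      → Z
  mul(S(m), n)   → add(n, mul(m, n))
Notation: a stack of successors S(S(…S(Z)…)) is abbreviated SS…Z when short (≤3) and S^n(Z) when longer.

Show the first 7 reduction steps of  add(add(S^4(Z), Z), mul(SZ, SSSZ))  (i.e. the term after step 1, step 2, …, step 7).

  start: add(add(S^4(Z), Z), mul(SZ, SSSZ))
  [1] add(S(add(SSSZ, Z)), mul(SZ, SSSZ))
  [2] S(add(add(SSSZ, Z), mul(SZ, SSSZ)))
  [3] S(add(S(add(SSZ, Z)), mul(SZ, SSSZ)))
  [4] S(S(add(add(SSZ, Z), mul(SZ, SSSZ))))
  [5] S(S(add(S(add(SZ, Z)), mul(SZ, SSSZ))))
  [6] S(S(S(add(add(SZ, Z), mul(SZ, SSSZ)))))
  [7] S(S(S(add(S(add(Z, Z)), mul(SZ, SSSZ)))))

Answer: after 7 steps: S(S(S(add(S(add(Z, Z)), mul(SZ, SSSZ)))))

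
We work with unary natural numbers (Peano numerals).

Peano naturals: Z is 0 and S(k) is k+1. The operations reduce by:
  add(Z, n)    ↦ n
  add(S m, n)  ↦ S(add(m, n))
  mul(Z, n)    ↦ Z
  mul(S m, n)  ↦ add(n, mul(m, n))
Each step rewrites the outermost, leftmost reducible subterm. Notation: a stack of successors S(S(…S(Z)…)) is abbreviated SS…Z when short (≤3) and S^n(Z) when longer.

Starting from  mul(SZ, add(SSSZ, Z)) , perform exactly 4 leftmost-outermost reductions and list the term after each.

Answer: after 4 steps: S(add(S(add(SZ, Z)), mul(Z, add(SSSZ, Z))))

Reduction:
  start: mul(SZ, add(SSSZ, Z))
  [1] add(add(SSSZ, Z), mul(Z, add(SSSZ, Z)))
  [2] add(S(add(SSZ, Z)), mul(Z, add(SSSZ, Z)))
  [3] S(add(add(SSZ, Z), mul(Z, add(SSSZ, Z))))
  [4] S(add(S(add(SZ, Z)), mul(Z, add(SSSZ, Z))))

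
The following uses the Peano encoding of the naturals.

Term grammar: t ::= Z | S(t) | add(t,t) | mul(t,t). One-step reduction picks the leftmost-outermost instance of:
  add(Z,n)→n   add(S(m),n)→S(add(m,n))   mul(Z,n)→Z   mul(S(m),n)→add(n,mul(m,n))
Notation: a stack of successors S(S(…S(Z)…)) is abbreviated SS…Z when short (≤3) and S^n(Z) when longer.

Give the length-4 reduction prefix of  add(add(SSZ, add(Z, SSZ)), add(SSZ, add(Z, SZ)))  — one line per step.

Answer: after 4 steps: S(S(add(add(Z, add(Z, SSZ)), add(SSZ, add(Z, SZ)))))

Reduction:
  start: add(add(SSZ, add(Z, SSZ)), add(SSZ, add(Z, SZ)))
  step 1: add(S(add(SZ, add(Z, SSZ))), add(SSZ, add(Z, SZ)))
  step 2: S(add(add(SZ, add(Z, SSZ)), add(SSZ, add(Z, SZ))))
  step 3: S(add(S(add(Z, add(Z, SSZ))), add(SSZ, add(Z, SZ))))
  step 4: S(S(add(add(Z, add(Z, SSZ)), add(SSZ, add(Z, SZ)))))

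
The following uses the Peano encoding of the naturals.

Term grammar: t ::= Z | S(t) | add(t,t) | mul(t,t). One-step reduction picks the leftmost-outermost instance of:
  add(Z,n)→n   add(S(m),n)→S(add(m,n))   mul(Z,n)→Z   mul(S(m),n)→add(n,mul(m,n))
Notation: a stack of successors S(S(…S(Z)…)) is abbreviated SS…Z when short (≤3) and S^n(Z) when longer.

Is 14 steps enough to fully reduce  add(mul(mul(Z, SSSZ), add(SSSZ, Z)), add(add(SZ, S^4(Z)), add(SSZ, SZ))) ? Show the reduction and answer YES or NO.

  start: add(mul(mul(Z, SSSZ), add(SSSZ, Z)), add(add(SZ, S^4(Z)), add(SSZ, SZ)))
  [1] add(mul(Z, add(SSSZ, Z)), add(add(SZ, S^4(Z)), add(SSZ, SZ)))
  [2] add(Z, add(add(SZ, S^4(Z)), add(SSZ, SZ)))
  [3] add(add(SZ, S^4(Z)), add(SSZ, SZ))
  [4] add(S(add(Z, S^4(Z))), add(SSZ, SZ))
  [5] S(add(add(Z, S^4(Z)), add(SSZ, SZ)))
  [6] S(add(S^4(Z), add(SSZ, SZ)))
  [7] S(S(add(SSSZ, add(SSZ, SZ))))
  [8] S(S(S(add(SSZ, add(SSZ, SZ)))))
  [9] S(S(S(S(add(SZ, add(SSZ, SZ))))))
  [10] S(S(S(S(S(add(Z, add(SSZ, SZ)))))))
  [11] S(S(S(S(S(add(SSZ, SZ))))))
  [12] S(S(S(S(S(S(add(SZ, SZ)))))))
  [13] S(S(S(S(S(S(S(add(Z, SZ))))))))
  [14] S^8(Z)

Answer: YES — reaches normal form S^8(Z) in 14 ≤ 14 steps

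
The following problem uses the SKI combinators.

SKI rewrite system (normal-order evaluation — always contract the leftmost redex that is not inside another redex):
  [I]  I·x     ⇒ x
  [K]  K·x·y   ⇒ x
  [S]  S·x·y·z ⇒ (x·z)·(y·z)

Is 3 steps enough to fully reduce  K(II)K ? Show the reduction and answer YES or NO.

  start: K(II)K
  step 1: II
  step 2: I

Answer: YES — reaches normal form I in 2 ≤ 3 steps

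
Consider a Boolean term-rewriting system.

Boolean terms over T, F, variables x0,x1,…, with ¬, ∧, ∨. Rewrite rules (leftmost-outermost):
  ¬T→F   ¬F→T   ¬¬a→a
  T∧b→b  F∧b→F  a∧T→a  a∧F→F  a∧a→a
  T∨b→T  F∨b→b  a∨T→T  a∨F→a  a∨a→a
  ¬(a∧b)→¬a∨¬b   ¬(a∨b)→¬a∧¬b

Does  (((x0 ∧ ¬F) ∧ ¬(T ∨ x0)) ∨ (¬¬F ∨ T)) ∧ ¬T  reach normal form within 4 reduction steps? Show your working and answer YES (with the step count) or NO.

Answer: NO — after 4 steps the term is ((x0 ∧ (F ∧ ¬x0)) ∨ (¬¬F ∨ T)) ∧ ¬T, not yet normal

Working:
  start: (((x0 ∧ ¬F) ∧ ¬(T ∨ x0)) ∨ (¬¬F ∨ T)) ∧ ¬T
  →1  (((x0 ∧ T) ∧ ¬(T ∨ x0)) ∨ (¬¬F ∨ T)) ∧ ¬T
  →2  ((x0 ∧ ¬(T ∨ x0)) ∨ (¬¬F ∨ T)) ∧ ¬T
  →3  ((x0 ∧ (¬T ∧ ¬x0)) ∨ (¬¬F ∨ T)) ∧ ¬T
  →4  ((x0 ∧ (F ∧ ¬x0)) ∨ (¬¬F ∨ T)) ∧ ¬T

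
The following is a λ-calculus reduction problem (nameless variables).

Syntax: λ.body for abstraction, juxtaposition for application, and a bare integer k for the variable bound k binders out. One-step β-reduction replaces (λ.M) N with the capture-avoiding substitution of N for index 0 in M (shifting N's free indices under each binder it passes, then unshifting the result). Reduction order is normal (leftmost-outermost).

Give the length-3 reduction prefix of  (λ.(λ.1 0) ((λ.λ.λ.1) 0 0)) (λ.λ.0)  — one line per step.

Answer: after 3 steps: λ.0

Working:
  start: (λ.(λ.1 0) ((λ.λ.λ.1) 0 0)) (λ.λ.0)
  [1] (λ.(λ.λ.0) 0) ((λ.λ.λ.1) (λ.λ.0) (λ.λ.0))
  [2] (λ.λ.0) ((λ.λ.λ.1) (λ.λ.0) (λ.λ.0))
  [3] λ.0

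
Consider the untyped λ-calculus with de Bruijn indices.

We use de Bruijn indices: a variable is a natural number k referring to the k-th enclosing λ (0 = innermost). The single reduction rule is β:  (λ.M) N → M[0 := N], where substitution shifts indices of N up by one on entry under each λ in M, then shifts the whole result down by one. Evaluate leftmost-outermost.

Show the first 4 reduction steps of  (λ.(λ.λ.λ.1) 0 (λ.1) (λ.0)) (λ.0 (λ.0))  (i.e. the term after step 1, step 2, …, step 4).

Answer: after 4 steps: λ.λ.0 (λ.0)

Derivation:
  start: (λ.(λ.λ.λ.1) 0 (λ.1) (λ.0)) (λ.0 (λ.0))
  →1  (λ.λ.λ.1) (λ.0 (λ.0)) (λ.λ.0 (λ.0)) (λ.0)
  →2  (λ.λ.1) (λ.λ.0 (λ.0)) (λ.0)
  →3  (λ.λ.λ.0 (λ.0)) (λ.0)
  →4  λ.λ.0 (λ.0)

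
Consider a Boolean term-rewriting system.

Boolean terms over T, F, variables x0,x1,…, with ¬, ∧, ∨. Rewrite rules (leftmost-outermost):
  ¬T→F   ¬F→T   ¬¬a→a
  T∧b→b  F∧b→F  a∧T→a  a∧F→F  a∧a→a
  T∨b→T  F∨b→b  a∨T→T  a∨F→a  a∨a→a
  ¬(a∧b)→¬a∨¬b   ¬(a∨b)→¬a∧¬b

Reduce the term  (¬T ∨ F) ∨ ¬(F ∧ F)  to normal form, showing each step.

  start: (¬T ∨ F) ∨ ¬(F ∧ F)
  step 1: ¬T ∨ ¬(F ∧ F)
  step 2: F ∨ ¬(F ∧ F)
  step 3: ¬(F ∧ F)
  step 4: ¬F ∨ ¬F
  step 5: ¬F
  step 6: T

Answer: normal form = T  (in 6 steps)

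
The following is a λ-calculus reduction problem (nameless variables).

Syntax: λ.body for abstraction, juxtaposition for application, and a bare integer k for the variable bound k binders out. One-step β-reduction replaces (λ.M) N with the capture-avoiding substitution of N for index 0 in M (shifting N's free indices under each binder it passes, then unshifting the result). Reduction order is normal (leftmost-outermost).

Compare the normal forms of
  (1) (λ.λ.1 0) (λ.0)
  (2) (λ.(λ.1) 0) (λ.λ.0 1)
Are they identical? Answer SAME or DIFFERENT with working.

Answer: DIFFERENT — A ⇓ λ.0, B ⇓ λ.λ.0 1

Reduction:
Term A:
  start: (λ.λ.1 0) (λ.0)
  →1  λ.(λ.0) 0
  →2  λ.0

Term B:
  start: (λ.(λ.1) 0) (λ.λ.0 1)
  →1  (λ.λ.λ.0 1) (λ.λ.0 1)
  →2  λ.λ.0 1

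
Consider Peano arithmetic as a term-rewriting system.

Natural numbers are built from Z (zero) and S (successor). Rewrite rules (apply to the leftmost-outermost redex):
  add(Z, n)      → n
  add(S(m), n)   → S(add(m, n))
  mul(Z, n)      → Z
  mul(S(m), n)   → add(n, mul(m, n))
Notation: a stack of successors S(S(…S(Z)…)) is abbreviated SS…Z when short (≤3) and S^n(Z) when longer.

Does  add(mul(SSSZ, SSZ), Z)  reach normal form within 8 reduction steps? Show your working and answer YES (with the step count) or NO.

  start: add(mul(SSSZ, SSZ), Z)
  [1] add(add(SSZ, mul(SSZ, SSZ)), Z)
  [2] add(S(add(SZ, mul(SSZ, SSZ))), Z)
  [3] S(add(add(SZ, mul(SSZ, SSZ)), Z))
  [4] S(add(S(add(Z, mul(SSZ, SSZ))), Z))
  [5] S(S(add(add(Z, mul(SSZ, SSZ)), Z)))
  [6] S(S(add(mul(SSZ, SSZ), Z)))
  [7] S(S(add(add(SSZ, mul(SZ, SSZ)), Z)))
  [8] S(S(add(S(add(SZ, mul(SZ, SSZ))), Z)))

Answer: NO — after 8 steps the term is S(S(add(S(add(SZ, mul(SZ, SSZ))), Z))), not yet normal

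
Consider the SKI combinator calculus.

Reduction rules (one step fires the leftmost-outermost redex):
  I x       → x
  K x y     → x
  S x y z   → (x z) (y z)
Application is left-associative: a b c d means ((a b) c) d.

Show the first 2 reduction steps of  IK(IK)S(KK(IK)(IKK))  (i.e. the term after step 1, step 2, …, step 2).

Answer: after 2 steps: IK(KK(IK)(IKK))

Reduction:
  start: IK(IK)S(KK(IK)(IKK))
  [1] K(IK)S(KK(IK)(IKK))
  [2] IK(KK(IK)(IKK))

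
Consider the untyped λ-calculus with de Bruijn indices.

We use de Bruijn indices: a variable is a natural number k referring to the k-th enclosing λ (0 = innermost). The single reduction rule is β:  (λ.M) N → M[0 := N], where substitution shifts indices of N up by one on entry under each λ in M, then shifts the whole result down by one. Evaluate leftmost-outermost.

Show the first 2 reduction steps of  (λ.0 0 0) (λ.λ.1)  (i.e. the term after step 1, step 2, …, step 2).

Answer: after 2 steps: (λ.λ.λ.1) (λ.λ.1)

Derivation:
  start: (λ.0 0 0) (λ.λ.1)
  [1] (λ.λ.1) (λ.λ.1) (λ.λ.1)
  [2] (λ.λ.λ.1) (λ.λ.1)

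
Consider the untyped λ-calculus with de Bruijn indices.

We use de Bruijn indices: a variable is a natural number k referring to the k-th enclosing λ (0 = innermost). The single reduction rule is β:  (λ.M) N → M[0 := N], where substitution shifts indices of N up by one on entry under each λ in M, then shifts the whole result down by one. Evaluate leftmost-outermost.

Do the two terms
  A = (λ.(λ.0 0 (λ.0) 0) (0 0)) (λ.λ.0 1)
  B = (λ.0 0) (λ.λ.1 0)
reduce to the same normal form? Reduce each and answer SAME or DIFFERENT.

Answer: DIFFERENT — A ⇓ λ.0 (λ.0 (λ.λ.0 1)), B ⇓ λ.λ.1 0

Derivation:
Term A:
  start: (λ.(λ.0 0 (λ.0) 0) (0 0)) (λ.λ.0 1)
  step 1: (λ.0 0 (λ.0) 0) ((λ.λ.0 1) (λ.λ.0 1))
  step 2: (λ.λ.0 1) (λ.λ.0 1) ((λ.λ.0 1) (λ.λ.0 1)) (λ.0) ((λ.λ.0 1) (λ.λ.0 1))
  step 3: (λ.0 (λ.λ.0 1)) ((λ.λ.0 1) (λ.λ.0 1)) (λ.0) ((λ.λ.0 1) (λ.λ.0 1))
  step 4: (λ.λ.0 1) (λ.λ.0 1) (λ.λ.0 1) (λ.0) ((λ.λ.0 1) (λ.λ.0 1))
  step 5: (λ.0 (λ.λ.0 1)) (λ.λ.0 1) (λ.0) ((λ.λ.0 1) (λ.λ.0 1))
  step 6: (λ.λ.0 1) (λ.λ.0 1) (λ.0) ((λ.λ.0 1) (λ.λ.0 1))
  step 7: (λ.0 (λ.λ.0 1)) (λ.0) ((λ.λ.0 1) (λ.λ.0 1))
  step 8: (λ.0) (λ.λ.0 1) ((λ.λ.0 1) (λ.λ.0 1))
  step 9: (λ.λ.0 1) ((λ.λ.0 1) (λ.λ.0 1))
  step 10: λ.0 ((λ.λ.0 1) (λ.λ.0 1))
  step 11: λ.0 (λ.0 (λ.λ.0 1))

Term B:
  start: (λ.0 0) (λ.λ.1 0)
  step 1: (λ.λ.1 0) (λ.λ.1 0)
  step 2: λ.(λ.λ.1 0) 0
  step 3: λ.λ.1 0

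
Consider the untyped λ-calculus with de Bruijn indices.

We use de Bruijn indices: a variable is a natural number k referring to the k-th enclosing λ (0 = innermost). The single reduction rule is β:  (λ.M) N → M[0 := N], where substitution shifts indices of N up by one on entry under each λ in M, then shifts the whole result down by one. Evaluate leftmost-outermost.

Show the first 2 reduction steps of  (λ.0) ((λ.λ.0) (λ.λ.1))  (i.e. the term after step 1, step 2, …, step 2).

Answer: after 2 steps: λ.0

Derivation:
  start: (λ.0) ((λ.λ.0) (λ.λ.1))
  [1] (λ.λ.0) (λ.λ.1)
  [2] λ.0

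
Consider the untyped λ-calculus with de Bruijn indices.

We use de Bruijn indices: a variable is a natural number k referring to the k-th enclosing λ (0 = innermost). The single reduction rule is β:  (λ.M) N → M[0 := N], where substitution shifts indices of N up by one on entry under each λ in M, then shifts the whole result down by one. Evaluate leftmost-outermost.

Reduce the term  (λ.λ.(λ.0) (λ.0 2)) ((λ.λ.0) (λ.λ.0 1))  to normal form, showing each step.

Answer: normal form = λ.λ.0 (λ.0)  (in 3 steps)

Reduction:
  start: (λ.λ.(λ.0) (λ.0 2)) ((λ.λ.0) (λ.λ.0 1))
  →1  λ.(λ.0) (λ.0 ((λ.λ.0) (λ.λ.0 1)))
  →2  λ.λ.0 ((λ.λ.0) (λ.λ.0 1))
  →3  λ.λ.0 (λ.0)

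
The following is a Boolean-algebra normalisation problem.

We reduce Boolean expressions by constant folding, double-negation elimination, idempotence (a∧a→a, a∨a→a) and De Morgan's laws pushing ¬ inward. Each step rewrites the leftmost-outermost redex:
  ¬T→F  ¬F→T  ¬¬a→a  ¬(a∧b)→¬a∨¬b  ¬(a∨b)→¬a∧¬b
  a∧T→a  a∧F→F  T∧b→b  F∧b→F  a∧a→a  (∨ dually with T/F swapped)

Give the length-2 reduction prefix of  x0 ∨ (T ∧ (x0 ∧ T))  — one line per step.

  start: x0 ∨ (T ∧ (x0 ∧ T))
  →1  x0 ∨ (x0 ∧ T)
  →2  x0 ∨ x0

Answer: after 2 steps: x0 ∨ x0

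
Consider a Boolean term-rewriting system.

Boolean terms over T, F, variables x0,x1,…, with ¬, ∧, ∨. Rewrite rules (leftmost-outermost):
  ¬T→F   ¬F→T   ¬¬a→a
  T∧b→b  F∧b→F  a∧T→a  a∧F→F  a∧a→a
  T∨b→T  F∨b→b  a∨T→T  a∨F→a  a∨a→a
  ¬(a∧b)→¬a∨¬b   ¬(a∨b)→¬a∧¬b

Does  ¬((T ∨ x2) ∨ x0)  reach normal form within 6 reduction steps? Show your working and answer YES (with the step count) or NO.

Answer: YES — reaches normal form F in 5 ≤ 6 steps

Derivation:
  start: ¬((T ∨ x2) ∨ x0)
  [1] ¬(T ∨ x2) ∧ ¬x0
  [2] (¬T ∧ ¬x2) ∧ ¬x0
  [3] (F ∧ ¬x2) ∧ ¬x0
  [4] F ∧ ¬x0
  [5] F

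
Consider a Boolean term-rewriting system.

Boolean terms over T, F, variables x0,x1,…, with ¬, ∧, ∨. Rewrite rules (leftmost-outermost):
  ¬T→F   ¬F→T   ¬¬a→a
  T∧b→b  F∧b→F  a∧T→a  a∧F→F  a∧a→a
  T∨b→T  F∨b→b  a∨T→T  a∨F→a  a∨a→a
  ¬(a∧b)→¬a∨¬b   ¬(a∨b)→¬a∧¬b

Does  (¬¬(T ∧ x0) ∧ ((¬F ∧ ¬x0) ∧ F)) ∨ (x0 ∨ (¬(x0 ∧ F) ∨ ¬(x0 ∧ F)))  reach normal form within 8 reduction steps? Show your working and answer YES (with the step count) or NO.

Answer: NO — after 8 steps the term is x0 ∨ (¬x0 ∨ T), not yet normal

Derivation:
  start: (¬¬(T ∧ x0) ∧ ((¬F ∧ ¬x0) ∧ F)) ∨ (x0 ∨ (¬(x0 ∧ F) ∨ ¬(x0 ∧ F)))
  →1  ((T ∧ x0) ∧ ((¬F ∧ ¬x0) ∧ F)) ∨ (x0 ∨ (¬(x0 ∧ F) ∨ ¬(x0 ∧ F)))
  →2  (x0 ∧ ((¬F ∧ ¬x0) ∧ F)) ∨ (x0 ∨ (¬(x0 ∧ F) ∨ ¬(x0 ∧ F)))
  →3  (x0 ∧ F) ∨ (x0 ∨ (¬(x0 ∧ F) ∨ ¬(x0 ∧ F)))
  →4  F ∨ (x0 ∨ (¬(x0 ∧ F) ∨ ¬(x0 ∧ F)))
  →5  x0 ∨ (¬(x0 ∧ F) ∨ ¬(x0 ∧ F))
  →6  x0 ∨ ¬(x0 ∧ F)
  →7  x0 ∨ (¬x0 ∨ ¬F)
  →8  x0 ∨ (¬x0 ∨ T)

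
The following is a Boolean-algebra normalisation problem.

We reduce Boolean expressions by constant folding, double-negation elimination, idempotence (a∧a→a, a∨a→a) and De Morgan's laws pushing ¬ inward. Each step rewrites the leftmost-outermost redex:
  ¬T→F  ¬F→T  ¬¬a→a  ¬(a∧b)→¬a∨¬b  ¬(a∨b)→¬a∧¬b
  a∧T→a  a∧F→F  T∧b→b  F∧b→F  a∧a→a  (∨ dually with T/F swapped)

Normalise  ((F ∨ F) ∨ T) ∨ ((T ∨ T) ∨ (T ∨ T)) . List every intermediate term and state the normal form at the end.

  start: ((F ∨ F) ∨ T) ∨ ((T ∨ T) ∨ (T ∨ T))
  →1  T ∨ ((T ∨ T) ∨ (T ∨ T))
  →2  T

Answer: normal form = T  (in 2 steps)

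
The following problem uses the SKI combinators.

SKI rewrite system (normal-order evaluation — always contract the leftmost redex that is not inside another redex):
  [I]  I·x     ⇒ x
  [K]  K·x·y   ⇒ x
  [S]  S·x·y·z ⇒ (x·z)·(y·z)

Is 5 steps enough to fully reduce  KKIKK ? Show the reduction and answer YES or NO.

  start: KKIKK
  step 1: KKK
  step 2: K

Answer: YES — reaches normal form K in 2 ≤ 5 steps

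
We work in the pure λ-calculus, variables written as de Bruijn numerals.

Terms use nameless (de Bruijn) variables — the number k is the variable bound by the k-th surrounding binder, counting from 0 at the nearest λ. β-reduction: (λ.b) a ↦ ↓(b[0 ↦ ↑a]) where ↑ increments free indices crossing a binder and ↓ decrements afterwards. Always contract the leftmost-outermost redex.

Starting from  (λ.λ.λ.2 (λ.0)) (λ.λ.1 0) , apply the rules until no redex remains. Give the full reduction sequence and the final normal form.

  start: (λ.λ.λ.2 (λ.0)) (λ.λ.1 0)
  step 1: λ.λ.(λ.λ.1 0) (λ.0)
  step 2: λ.λ.λ.(λ.0) 0
  step 3: λ.λ.λ.0

Answer: normal form = λ.λ.λ.0  (in 3 steps)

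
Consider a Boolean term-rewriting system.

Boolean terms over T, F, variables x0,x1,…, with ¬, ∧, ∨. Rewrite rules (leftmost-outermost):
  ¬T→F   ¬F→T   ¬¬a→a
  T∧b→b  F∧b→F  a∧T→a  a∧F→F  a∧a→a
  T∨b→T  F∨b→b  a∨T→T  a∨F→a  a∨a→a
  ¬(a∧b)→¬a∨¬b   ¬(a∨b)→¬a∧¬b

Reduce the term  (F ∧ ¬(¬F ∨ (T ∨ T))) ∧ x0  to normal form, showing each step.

  start: (F ∧ ¬(¬F ∨ (T ∨ T))) ∧ x0
  →1  F ∧ x0
  →2  F

Answer: normal form = F  (in 2 steps)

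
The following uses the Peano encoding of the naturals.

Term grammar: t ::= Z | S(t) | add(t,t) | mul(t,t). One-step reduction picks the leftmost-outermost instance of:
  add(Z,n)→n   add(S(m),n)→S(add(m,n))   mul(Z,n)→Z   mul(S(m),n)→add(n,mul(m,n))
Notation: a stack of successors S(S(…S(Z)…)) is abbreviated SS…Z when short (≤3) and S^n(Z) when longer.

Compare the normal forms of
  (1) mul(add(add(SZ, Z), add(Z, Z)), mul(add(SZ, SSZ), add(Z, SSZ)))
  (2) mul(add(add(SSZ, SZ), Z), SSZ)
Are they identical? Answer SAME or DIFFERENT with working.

Term A:
  start: mul(add(add(SZ, Z), add(Z, Z)), mul(add(SZ, SSZ), add(Z, SSZ)))
  [1] mul(add(S(add(Z, Z)), add(Z, Z)), mul(add(SZ, SSZ), add(Z, SSZ)))
  [2] mul(S(add(add(Z, Z), add(Z, Z))), mul(add(SZ, SSZ), add(Z, SSZ)))
  [3] add(mul(add(SZ, SSZ), add(Z, SSZ)), mul(add(add(Z, Z), add(Z, Z)), mul(add(SZ, SSZ), add(Z, SSZ))))
  [4] add(mul(S(add(Z, SSZ)), add(Z, SSZ)), mul(add(add(Z, Z), add(Z, Z)), mul(add(SZ, SSZ), add(Z, SSZ))))
  [5] add(add(add(Z, SSZ), mul(add(Z, SSZ), add(Z, SSZ))), mul(add(add(Z, Z), add(Z, Z)), mul(add(SZ, SSZ), add(Z, SSZ))))
  [6] add(add(SSZ, mul(add(Z, SSZ), add(Z, SSZ))), mul(add(add(Z, Z), add(Z, Z)), mul(add(SZ, SSZ), add(Z, SSZ))))
  [7] add(S(add(SZ, mul(add(Z, SSZ), add(Z, SSZ)))), mul(add(add(Z, Z), add(Z, Z)), mul(add(SZ, SSZ), add(Z, SSZ))))
  [8] S(add(add(SZ, mul(add(Z, SSZ), add(Z, SSZ))), mul(add(add(Z, Z), add(Z, Z)), mul(add(SZ, SSZ), add(Z, SSZ)))))
  [9] S(add(S(add(Z, mul(add(Z, SSZ), add(Z, SSZ)))), mul(add(add(Z, Z), add(Z, Z)), mul(add(SZ, SSZ), add(Z, SSZ)))))
  [10] S(S(add(add(Z, mul(add(Z, SSZ), add(Z, SSZ))), mul(add(add(Z, Z), add(Z, Z)), mul(add(SZ, SSZ), add(Z, SSZ))))))
  [11] S(S(add(mul(add(Z, SSZ), add(Z, SSZ)), mul(add(add(Z, Z), add(Z, Z)), mul(add(SZ, SSZ), add(Z, SSZ))))))
  [12] S(S(add(mul(SSZ, add(Z, SSZ)), mul(add(add(Z, Z), add(Z, Z)), mul(add(SZ, SSZ), add(Z, SSZ))))))
  [13] S(S(add(add(add(Z, SSZ), mul(SZ, add(Z, SSZ))), mul(add(add(Z, Z), add(Z, Z)), mul(add(SZ, SSZ), add(Z, SSZ))))))
  [14] S(S(add(add(SSZ, mul(SZ, add(Z, SSZ))), mul(add(add(Z, Z), add(Z, Z)), mul(add(SZ, SSZ), add(Z, SSZ))))))
  [15] S(S(add(S(add(SZ, mul(SZ, add(Z, SSZ)))), mul(add(add(Z, Z), add(Z, Z)), mul(add(SZ, SSZ), add(Z, SSZ))))))
  [16] S(S(S(add(add(SZ, mul(SZ, add(Z, SSZ))), mul(add(add(Z, Z), add(Z, Z)), mul(add(SZ, SSZ), add(Z, SSZ)))))))
  [17] S(S(S(add(S(add(Z, mul(SZ, add(Z, SSZ)))), mul(add(add(Z, Z), add(Z, Z)), mul(add(SZ, SSZ), add(Z, SSZ)))))))
  [18] S(S(S(S(add(add(Z, mul(SZ, add(Z, SSZ))), mul(add(add(Z, Z), add(Z, Z)), mul(add(SZ, SSZ), add(Z, SSZ))))))))
  [19] S(S(S(S(add(mul(SZ, add(Z, SSZ)), mul(add(add(Z, Z), add(Z, Z)), mul(add(SZ, SSZ), add(Z, SSZ))))))))
  [20] S(S(S(S(add(add(add(Z, SSZ), mul(Z, add(Z, SSZ))), mul(add(add(Z, Z), add(Z, Z)), mul(add(SZ, SSZ), add(Z, SSZ))))))))
  [21] S(S(S(S(add(add(SSZ, mul(Z, add(Z, SSZ))), mul(add(add(Z, Z), add(Z, Z)), mul(add(SZ, SSZ), add(Z, SSZ))))))))
  [22] S(S(S(S(add(S(add(SZ, mul(Z, add(Z, SSZ)))), mul(add(add(Z, Z), add(Z, Z)), mul(add(SZ, SSZ), add(Z, SSZ))))))))
  [23] S(S(S(S(S(add(add(SZ, mul(Z, add(Z, SSZ))), mul(add(add(Z, Z), add(Z, Z)), mul(add(SZ, SSZ), add(Z, SSZ)))))))))
  [24] S(S(S(S(S(add(S(add(Z, mul(Z, add(Z, SSZ)))), mul(add(add(Z, Z), add(Z, Z)), mul(add(SZ, SSZ), add(Z, SSZ)))))))))
  [25] S(S(S(S(S(S(add(add(Z, mul(Z, add(Z, SSZ))), mul(add(add(Z, Z), add(Z, Z)), mul(add(SZ, SSZ), add(Z, SSZ))))))))))
  [26] S(S(S(S(S(S(add(mul(Z, add(Z, SSZ)), mul(add(add(Z, Z), add(Z, Z)), mul(add(SZ, SSZ), add(Z, SSZ))))))))))
  [27] S(S(S(S(S(S(add(Z, mul(add(add(Z, Z), add(Z, Z)), mul(add(SZ, SSZ), add(Z, SSZ))))))))))
  [28] S(S(S(S(S(S(mul(add(add(Z, Z), add(Z, Z)), mul(add(SZ, SSZ), add(Z, SSZ)))))))))
  [29] S(S(S(S(S(S(mul(add(Z, add(Z, Z)), mul(add(SZ, SSZ), add(Z, SSZ)))))))))
  [30] S(S(S(S(S(S(mul(add(Z, Z), mul(add(SZ, SSZ), add(Z, SSZ)))))))))
  [31] S(S(S(S(S(S(mul(Z, mul(add(SZ, SSZ), add(Z, SSZ)))))))))
  [32] S^6(Z)

Term B:
  start: mul(add(add(SSZ, SZ), Z), SSZ)
  [1] mul(add(S(add(SZ, SZ)), Z), SSZ)
  [2] mul(S(add(add(SZ, SZ), Z)), SSZ)
  [3] add(SSZ, mul(add(add(SZ, SZ), Z), SSZ))
  [4] S(add(SZ, mul(add(add(SZ, SZ), Z), SSZ)))
  [5] S(S(add(Z, mul(add(add(SZ, SZ), Z), SSZ))))
  [6] S(S(mul(add(add(SZ, SZ), Z), SSZ)))
  [7] S(S(mul(add(S(add(Z, SZ)), Z), SSZ)))
  [8] S(S(mul(S(add(add(Z, SZ), Z)), SSZ)))
  [9] S(S(add(SSZ, mul(add(add(Z, SZ), Z), SSZ))))
  [10] S(S(S(add(SZ, mul(add(add(Z, SZ), Z), SSZ)))))
  [11] S(S(S(S(add(Z, mul(add(add(Z, SZ), Z), SSZ))))))
  [12] S(S(S(S(mul(add(add(Z, SZ), Z), SSZ)))))
  [13] S(S(S(S(mul(add(SZ, Z), SSZ)))))
  [14] S(S(S(S(mul(S(add(Z, Z)), SSZ)))))
  [15] S(S(S(S(add(SSZ, mul(add(Z, Z), SSZ))))))
  [16] S(S(S(S(S(add(SZ, mul(add(Z, Z), SSZ)))))))
  [17] S(S(S(S(S(S(add(Z, mul(add(Z, Z), SSZ))))))))
  [18] S(S(S(S(S(S(mul(add(Z, Z), SSZ)))))))
  [19] S(S(S(S(S(S(mul(Z, SSZ)))))))
  [20] S^6(Z)

Answer: SAME — A ⇓ S^6(Z), B ⇓ S^6(Z)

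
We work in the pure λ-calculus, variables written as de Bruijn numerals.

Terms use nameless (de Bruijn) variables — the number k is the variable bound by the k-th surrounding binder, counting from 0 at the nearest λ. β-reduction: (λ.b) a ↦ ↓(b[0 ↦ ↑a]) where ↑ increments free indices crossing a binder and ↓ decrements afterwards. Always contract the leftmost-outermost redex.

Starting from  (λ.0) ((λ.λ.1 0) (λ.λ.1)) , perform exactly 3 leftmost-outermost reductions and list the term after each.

Answer: after 3 steps: λ.λ.1

Derivation:
  start: (λ.0) ((λ.λ.1 0) (λ.λ.1))
  [1] (λ.λ.1 0) (λ.λ.1)
  [2] λ.(λ.λ.1) 0
  [3] λ.λ.1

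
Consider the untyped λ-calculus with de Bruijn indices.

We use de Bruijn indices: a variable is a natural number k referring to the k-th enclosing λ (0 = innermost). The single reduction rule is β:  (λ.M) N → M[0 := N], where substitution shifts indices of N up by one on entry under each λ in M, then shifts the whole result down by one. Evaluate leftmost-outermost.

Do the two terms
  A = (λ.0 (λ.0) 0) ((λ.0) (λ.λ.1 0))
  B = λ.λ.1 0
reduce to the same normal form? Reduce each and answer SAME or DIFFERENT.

Answer: SAME — A ⇓ λ.λ.1 0, B ⇓ λ.λ.1 0

Reduction:
Term A:
  start: (λ.0 (λ.0) 0) ((λ.0) (λ.λ.1 0))
  →1  (λ.0) (λ.λ.1 0) (λ.0) ((λ.0) (λ.λ.1 0))
  →2  (λ.λ.1 0) (λ.0) ((λ.0) (λ.λ.1 0))
  →3  (λ.(λ.0) 0) ((λ.0) (λ.λ.1 0))
  →4  (λ.0) ((λ.0) (λ.λ.1 0))
  →5  (λ.0) (λ.λ.1 0)
  →6  λ.λ.1 0

Term B:
  start: λ.λ.1 0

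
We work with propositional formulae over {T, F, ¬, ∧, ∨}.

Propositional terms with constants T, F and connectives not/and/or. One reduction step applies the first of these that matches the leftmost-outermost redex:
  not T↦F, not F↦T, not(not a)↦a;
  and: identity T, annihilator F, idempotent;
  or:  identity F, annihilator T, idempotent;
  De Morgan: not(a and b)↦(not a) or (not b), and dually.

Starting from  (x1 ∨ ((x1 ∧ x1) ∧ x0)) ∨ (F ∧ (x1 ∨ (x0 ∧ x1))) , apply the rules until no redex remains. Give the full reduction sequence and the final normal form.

Answer: normal form = x1 ∨ (x1 ∧ x0)  (in 3 steps)

Working:
  start: (x1 ∨ ((x1 ∧ x1) ∧ x0)) ∨ (F ∧ (x1 ∨ (x0 ∧ x1)))
  [1] (x1 ∨ (x1 ∧ x0)) ∨ (F ∧ (x1 ∨ (x0 ∧ x1)))
  [2] (x1 ∨ (x1 ∧ x0)) ∨ F
  [3] x1 ∨ (x1 ∧ x0)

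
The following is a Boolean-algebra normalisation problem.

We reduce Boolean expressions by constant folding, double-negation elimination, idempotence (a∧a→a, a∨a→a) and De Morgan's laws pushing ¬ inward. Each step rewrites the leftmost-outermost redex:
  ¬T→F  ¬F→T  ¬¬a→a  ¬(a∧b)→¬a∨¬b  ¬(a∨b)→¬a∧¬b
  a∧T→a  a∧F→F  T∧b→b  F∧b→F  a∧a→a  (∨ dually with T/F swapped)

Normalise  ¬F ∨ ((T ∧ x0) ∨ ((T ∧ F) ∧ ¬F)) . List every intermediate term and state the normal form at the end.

  start: ¬F ∨ ((T ∧ x0) ∨ ((T ∧ F) ∧ ¬F))
  [1] T ∨ ((T ∧ x0) ∨ ((T ∧ F) ∧ ¬F))
  [2] T

Answer: normal form = T  (in 2 steps)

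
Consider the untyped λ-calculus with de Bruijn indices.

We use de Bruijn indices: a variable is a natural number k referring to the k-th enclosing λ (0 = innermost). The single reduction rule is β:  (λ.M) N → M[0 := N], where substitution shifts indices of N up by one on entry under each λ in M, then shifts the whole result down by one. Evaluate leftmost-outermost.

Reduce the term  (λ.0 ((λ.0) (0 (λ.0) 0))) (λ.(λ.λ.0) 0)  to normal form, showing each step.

Answer: normal form = λ.0  (in 3 steps)

Working:
  start: (λ.0 ((λ.0) (0 (λ.0) 0))) (λ.(λ.λ.0) 0)
  step 1: (λ.(λ.λ.0) 0) ((λ.0) ((λ.(λ.λ.0) 0) (λ.0) (λ.(λ.λ.0) 0)))
  step 2: (λ.λ.0) ((λ.0) ((λ.(λ.λ.0) 0) (λ.0) (λ.(λ.λ.0) 0)))
  step 3: λ.0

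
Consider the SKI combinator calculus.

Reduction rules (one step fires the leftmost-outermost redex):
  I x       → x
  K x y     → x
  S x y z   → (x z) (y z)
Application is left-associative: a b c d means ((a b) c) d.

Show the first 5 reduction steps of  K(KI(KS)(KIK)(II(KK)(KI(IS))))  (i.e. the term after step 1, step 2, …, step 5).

  start: K(KI(KS)(KIK)(II(KK)(KI(IS))))
  [1] K(I(KIK)(II(KK)(KI(IS))))
  [2] K(KIK(II(KK)(KI(IS))))
  [3] K(I(II(KK)(KI(IS))))
  [4] K(II(KK)(KI(IS)))
  [5] K(I(KK)(KI(IS)))

Answer: after 5 steps: K(I(KK)(KI(IS)))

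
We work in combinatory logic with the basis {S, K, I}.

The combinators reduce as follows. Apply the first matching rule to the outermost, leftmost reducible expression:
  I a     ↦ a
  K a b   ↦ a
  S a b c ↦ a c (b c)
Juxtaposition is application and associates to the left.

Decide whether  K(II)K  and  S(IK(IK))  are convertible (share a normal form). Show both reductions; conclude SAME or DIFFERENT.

Answer: DIFFERENT — A ⇓ I, B ⇓ S(KK)

Derivation:
Term A:
  start: K(II)K
  [1] II
  [2] I

Term B:
  start: S(IK(IK))
  [1] S(K(IK))
  [2] S(KK)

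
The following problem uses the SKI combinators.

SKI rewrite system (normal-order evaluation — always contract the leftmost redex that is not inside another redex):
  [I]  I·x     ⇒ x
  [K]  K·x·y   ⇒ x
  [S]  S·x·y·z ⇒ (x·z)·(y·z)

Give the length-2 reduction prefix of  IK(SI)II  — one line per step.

Answer: after 2 steps: SII

Working:
  start: IK(SI)II
  →1  K(SI)II
  →2  SII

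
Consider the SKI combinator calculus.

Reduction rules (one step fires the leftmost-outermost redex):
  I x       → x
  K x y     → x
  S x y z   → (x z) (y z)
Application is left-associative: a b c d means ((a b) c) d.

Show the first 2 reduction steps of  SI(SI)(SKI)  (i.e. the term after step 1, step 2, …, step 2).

  start: SI(SI)(SKI)
  →1  I(SKI)(SI(SKI))
  →2  SKI(SI(SKI))

Answer: after 2 steps: SKI(SI(SKI))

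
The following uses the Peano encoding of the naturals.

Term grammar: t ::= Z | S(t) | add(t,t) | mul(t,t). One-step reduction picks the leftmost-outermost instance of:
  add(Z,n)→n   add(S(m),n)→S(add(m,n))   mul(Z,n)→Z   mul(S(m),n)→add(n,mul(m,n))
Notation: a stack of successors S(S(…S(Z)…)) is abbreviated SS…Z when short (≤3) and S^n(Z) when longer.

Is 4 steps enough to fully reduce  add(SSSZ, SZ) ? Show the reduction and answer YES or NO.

  start: add(SSSZ, SZ)
  step 1: S(add(SSZ, SZ))
  step 2: S(S(add(SZ, SZ)))
  step 3: S(S(S(add(Z, SZ))))
  step 4: S^4(Z)

Answer: YES — reaches normal form S^4(Z) in 4 ≤ 4 steps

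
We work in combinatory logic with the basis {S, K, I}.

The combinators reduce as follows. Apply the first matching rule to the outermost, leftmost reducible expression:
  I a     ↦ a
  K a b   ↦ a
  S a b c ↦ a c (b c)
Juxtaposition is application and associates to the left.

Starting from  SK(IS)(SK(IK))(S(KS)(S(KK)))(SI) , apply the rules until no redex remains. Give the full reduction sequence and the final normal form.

Answer: normal form = S(S(KK)(SI))  (in 6 steps)

Reduction:
  start: SK(IS)(SK(IK))(S(KS)(S(KK)))(SI)
  [1] K(SK(IK))(IS(SK(IK)))(S(KS)(S(KK)))(SI)
  [2] SK(IK)(S(KS)(S(KK)))(SI)
  [3] K(S(KS)(S(KK)))(IK(S(KS)(S(KK))))(SI)
  [4] S(KS)(S(KK))(SI)
  [5] KS(SI)(S(KK)(SI))
  [6] S(S(KK)(SI))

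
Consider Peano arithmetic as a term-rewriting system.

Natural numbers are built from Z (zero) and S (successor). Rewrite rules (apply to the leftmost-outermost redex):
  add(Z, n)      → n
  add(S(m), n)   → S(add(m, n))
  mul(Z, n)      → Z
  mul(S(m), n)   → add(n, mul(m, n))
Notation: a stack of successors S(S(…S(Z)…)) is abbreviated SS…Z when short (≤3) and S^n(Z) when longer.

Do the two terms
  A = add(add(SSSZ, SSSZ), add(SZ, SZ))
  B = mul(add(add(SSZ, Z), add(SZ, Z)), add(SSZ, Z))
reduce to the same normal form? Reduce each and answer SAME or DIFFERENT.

Term A:
  start: add(add(SSSZ, SSSZ), add(SZ, SZ))
  →1  add(S(add(SSZ, SSSZ)), add(SZ, SZ))
  →2  S(add(add(SSZ, SSSZ), add(SZ, SZ)))
  →3  S(add(S(add(SZ, SSSZ)), add(SZ, SZ)))
  →4  S(S(add(add(SZ, SSSZ), add(SZ, SZ))))
  →5  S(S(add(S(add(Z, SSSZ)), add(SZ, SZ))))
  →6  S(S(S(add(add(Z, SSSZ), add(SZ, SZ)))))
  →7  S(S(S(add(SSSZ, add(SZ, SZ)))))
  →8  S(S(S(S(add(SSZ, add(SZ, SZ))))))
  →9  S(S(S(S(S(add(SZ, add(SZ, SZ)))))))
  →10  S(S(S(S(S(S(add(Z, add(SZ, SZ))))))))
  →11  S(S(S(S(S(S(add(SZ, SZ)))))))
  →12  S(S(S(S(S(S(S(add(Z, SZ))))))))
  →13  S^8(Z)

Term B:
  start: mul(add(add(SSZ, Z), add(SZ, Z)), add(SSZ, Z))
  →1  mul(add(S(add(SZ, Z)), add(SZ, Z)), add(SSZ, Z))
  →2  mul(S(add(add(SZ, Z), add(SZ, Z))), add(SSZ, Z))
  →3  add(add(SSZ, Z), mul(add(add(SZ, Z), add(SZ, Z)), add(SSZ, Z)))
  →4  add(S(add(SZ, Z)), mul(add(add(SZ, Z), add(SZ, Z)), add(SSZ, Z)))
  →5  S(add(add(SZ, Z), mul(add(add(SZ, Z), add(SZ, Z)), add(SSZ, Z))))
  →6  S(add(S(add(Z, Z)), mul(add(add(SZ, Z), add(SZ, Z)), add(SSZ, Z))))
  →7  S(S(add(add(Z, Z), mul(add(add(SZ, Z), add(SZ, Z)), add(SSZ, Z)))))
  →8  S(S(add(Z, mul(add(add(SZ, Z), add(SZ, Z)), add(SSZ, Z)))))
  →9  S(S(mul(add(add(SZ, Z), add(SZ, Z)), add(SSZ, Z))))
  →10  S(S(mul(add(S(add(Z, Z)), add(SZ, Z)), add(SSZ, Z))))
  →11  S(S(mul(S(add(add(Z, Z), add(SZ, Z))), add(SSZ, Z))))
  →12  S(S(add(add(SSZ, Z), mul(add(add(Z, Z), add(SZ, Z)), add(SSZ, Z)))))
  →13  S(S(add(S(add(SZ, Z)), mul(add(add(Z, Z), add(SZ, Z)), add(SSZ, Z)))))
  →14  S(S(S(add(add(SZ, Z), mul(add(add(Z, Z), add(SZ, Z)), add(SSZ, Z))))))
  →15  S(S(S(add(S(add(Z, Z)), mul(add(add(Z, Z), add(SZ, Z)), add(SSZ, Z))))))
  →16  S(S(S(S(add(add(Z, Z), mul(add(add(Z, Z), add(SZ, Z)), add(SSZ, Z)))))))
  →17  S(S(S(S(add(Z, mul(add(add(Z, Z), add(SZ, Z)), add(SSZ, Z)))))))
  →18  S(S(S(S(mul(add(add(Z, Z), add(SZ, Z)), add(SSZ, Z))))))
  →19  S(S(S(S(mul(add(Z, add(SZ, Z)), add(SSZ, Z))))))
  →20  S(S(S(S(mul(add(SZ, Z), add(SSZ, Z))))))
  →21  S(S(S(S(mul(S(add(Z, Z)), add(SSZ, Z))))))
  →22  S(S(S(S(add(add(SSZ, Z), mul(add(Z, Z), add(SSZ, Z)))))))
  →23  S(S(S(S(add(S(add(SZ, Z)), mul(add(Z, Z), add(SSZ, Z)))))))
  →24  S(S(S(S(S(add(add(SZ, Z), mul(add(Z, Z), add(SSZ, Z))))))))
  →25  S(S(S(S(S(add(S(add(Z, Z)), mul(add(Z, Z), add(SSZ, Z))))))))
  →26  S(S(S(S(S(S(add(add(Z, Z), mul(add(Z, Z), add(SSZ, Z)))))))))
  →27  S(S(S(S(S(S(add(Z, mul(add(Z, Z), add(SSZ, Z)))))))))
  →28  S(S(S(S(S(S(mul(add(Z, Z), add(SSZ, Z))))))))
  →29  S(S(S(S(S(S(mul(Z, add(SSZ, Z))))))))
  →30  S^6(Z)

Answer: DIFFERENT — A ⇓ S^8(Z), B ⇓ S^6(Z)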